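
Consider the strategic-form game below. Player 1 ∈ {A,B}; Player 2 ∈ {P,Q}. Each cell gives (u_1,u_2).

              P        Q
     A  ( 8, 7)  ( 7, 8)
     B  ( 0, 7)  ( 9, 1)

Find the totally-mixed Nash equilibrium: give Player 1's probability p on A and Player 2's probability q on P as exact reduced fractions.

(p,q) = (6/7, 1/5)

P1 indiff ⇒ q·8+(1-q)·7 = q·0+(1-q)·9 ⇒ q(8) = (1-q)(2) ⇒ q = 1/5
P2 indiff ⇒ p·7+(1-p)·7 = p·8+(1-p)·1 ⇒ p(-1) = (1-p)(-6) ⇒ p = 6/7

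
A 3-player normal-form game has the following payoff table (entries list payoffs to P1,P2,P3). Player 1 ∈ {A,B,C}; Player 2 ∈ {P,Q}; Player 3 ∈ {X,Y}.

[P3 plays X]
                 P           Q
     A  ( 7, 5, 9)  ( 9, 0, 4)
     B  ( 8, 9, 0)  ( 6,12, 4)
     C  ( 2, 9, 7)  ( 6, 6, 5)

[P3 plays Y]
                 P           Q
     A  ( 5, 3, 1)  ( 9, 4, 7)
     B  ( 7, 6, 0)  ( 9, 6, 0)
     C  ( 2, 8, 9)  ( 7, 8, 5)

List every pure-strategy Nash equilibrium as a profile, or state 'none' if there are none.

(A,P,X): not NE [P1→B gives 8>7]
(A,P,Y): not NE [P1→B gives 7>5; P2→Q gives 4>3; P3→X gives 9>1]
(A,Q,X): not NE [P2→P gives 5>0; P3→Y gives 7>4]
(A,Q,Y): NE
(B,P,X): not NE [P2→Q gives 12>9]
(B,P,Y): NE
(B,Q,X): not NE [P1→A gives 9>6]
(B,Q,Y): not NE [P3→X gives 4>0]
(C,P,X): not NE [P1→B gives 8>2; P3→Y gives 9>7]
(C,P,Y): not NE [P1→B gives 7>2]
(C,Q,X): not NE [P1→A gives 9>6; P2→P gives 9>6]
(C,Q,Y): not NE [P1→B gives 9>7]

Nash profiles: (A,Q,Y), (B,P,Y)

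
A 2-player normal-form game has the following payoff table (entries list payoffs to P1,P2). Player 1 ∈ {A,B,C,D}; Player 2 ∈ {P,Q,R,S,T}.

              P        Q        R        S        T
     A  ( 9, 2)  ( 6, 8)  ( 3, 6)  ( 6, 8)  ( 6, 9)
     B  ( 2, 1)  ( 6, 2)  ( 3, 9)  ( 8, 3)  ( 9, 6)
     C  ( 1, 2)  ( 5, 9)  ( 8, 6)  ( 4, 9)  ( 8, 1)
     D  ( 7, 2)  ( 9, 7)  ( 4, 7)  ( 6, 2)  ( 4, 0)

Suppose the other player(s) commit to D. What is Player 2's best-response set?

BR_2 = {Q,R}

u_2(P vs D) = 2
u_2(Q vs D) = 7
u_2(R vs D) = 7
u_2(S vs D) = 2
u_2(T vs D) = 0
max payoff 7 at {Q,R}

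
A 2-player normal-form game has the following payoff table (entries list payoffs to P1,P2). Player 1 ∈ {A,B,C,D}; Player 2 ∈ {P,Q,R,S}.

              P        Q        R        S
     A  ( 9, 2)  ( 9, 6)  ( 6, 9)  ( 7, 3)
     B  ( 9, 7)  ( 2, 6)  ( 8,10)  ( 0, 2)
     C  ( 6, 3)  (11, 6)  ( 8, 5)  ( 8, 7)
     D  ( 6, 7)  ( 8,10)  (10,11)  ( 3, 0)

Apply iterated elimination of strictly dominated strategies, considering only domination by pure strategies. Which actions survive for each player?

P2 drop P (R beats it: A:9>2 B:10>7 C:5>3 D:11>7)
P1 drop A (C beats it: Q:11>9 R:8>6 S:8>7)
P1 drop B (D beats it: Q:8>2 R:10>8 S:3>0)
P1→{C,D} P2→{Q,R,S}

IESDS → P1:{C,D} P2:{Q,R,S}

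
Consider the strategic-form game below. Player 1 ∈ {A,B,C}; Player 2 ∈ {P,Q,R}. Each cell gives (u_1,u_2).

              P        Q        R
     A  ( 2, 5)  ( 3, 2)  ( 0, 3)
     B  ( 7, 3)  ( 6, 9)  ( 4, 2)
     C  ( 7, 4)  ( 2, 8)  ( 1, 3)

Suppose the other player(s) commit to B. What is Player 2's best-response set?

BR_2 = {Q}

u_2(P vs B) = 3
u_2(Q vs B) = 9
u_2(R vs B) = 2
max payoff 9 at {Q}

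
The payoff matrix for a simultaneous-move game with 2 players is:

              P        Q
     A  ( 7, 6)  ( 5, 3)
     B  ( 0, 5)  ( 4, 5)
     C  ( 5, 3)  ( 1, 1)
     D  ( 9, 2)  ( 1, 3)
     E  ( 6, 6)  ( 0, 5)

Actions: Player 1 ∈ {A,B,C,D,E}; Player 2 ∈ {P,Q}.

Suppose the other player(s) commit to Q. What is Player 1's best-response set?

P1 best: {A}

u_1(A vs Q) = 5
u_1(B vs Q) = 4
u_1(C vs Q) = 1
u_1(D vs Q) = 1
u_1(E vs Q) = 0
max payoff 5 at {A}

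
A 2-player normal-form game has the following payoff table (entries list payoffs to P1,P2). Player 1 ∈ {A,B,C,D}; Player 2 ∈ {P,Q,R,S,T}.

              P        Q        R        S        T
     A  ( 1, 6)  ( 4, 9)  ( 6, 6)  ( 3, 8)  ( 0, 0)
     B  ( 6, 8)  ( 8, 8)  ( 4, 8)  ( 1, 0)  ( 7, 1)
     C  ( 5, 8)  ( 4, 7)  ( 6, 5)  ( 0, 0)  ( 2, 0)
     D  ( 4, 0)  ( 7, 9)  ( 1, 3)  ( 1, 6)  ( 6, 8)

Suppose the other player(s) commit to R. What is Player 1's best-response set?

argmax u_1 = {A,C}

u_1(A vs R) = 6
u_1(B vs R) = 4
u_1(C vs R) = 6
u_1(D vs R) = 1
max payoff 6 at {A,C}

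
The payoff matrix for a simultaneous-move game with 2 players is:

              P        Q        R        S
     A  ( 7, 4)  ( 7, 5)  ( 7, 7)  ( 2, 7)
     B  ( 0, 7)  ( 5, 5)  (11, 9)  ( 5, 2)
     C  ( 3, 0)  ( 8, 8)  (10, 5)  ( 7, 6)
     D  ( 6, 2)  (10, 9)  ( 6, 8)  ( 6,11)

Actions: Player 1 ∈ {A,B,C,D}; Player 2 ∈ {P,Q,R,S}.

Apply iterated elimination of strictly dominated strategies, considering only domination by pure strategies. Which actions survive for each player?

Survivors P1:{B,C,D} P2:{Q,R,S}

P2 drop P (R beats it: A:7>4 B:9>7 C:5>0 D:8>2)
P1 drop A (C beats it: Q:8>7 R:10>7 S:7>2)
P1→{B,C,D} P2→{Q,R,S}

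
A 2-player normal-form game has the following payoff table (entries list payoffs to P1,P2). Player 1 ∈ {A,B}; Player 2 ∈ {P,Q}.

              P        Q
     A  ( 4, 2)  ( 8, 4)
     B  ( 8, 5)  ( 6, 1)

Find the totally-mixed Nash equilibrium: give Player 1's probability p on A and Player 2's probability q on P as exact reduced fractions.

P1 mixes 2/3 on A; P2 mixes 1/3 on P

P1 indiff ⇒ q·4+(1-q)·8 = q·8+(1-q)·6 ⇒ q(-4) = (1-q)(-2) ⇒ q = 1/3
P2 indiff ⇒ p·2+(1-p)·5 = p·4+(1-p)·1 ⇒ p(-2) = (1-p)(-4) ⇒ p = 2/3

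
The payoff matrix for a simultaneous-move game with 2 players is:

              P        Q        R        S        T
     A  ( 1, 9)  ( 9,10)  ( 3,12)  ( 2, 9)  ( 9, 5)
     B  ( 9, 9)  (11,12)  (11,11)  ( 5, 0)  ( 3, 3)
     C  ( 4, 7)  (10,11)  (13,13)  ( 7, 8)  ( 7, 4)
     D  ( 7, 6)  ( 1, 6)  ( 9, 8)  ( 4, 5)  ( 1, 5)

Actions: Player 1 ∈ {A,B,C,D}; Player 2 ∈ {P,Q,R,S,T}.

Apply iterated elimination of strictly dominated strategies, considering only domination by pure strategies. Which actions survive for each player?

Survivors P1:{B,C} P2:{Q,R}

P1 drop D (B beats it: P:9>7 Q:11>1 R:11>9 S:5>4 T:3>1)
P2 drop P (Q beats it: A:10>9 B:12>9 C:11>7)
P2 drop S (Q beats it: A:10>9 B:12>0 C:11>8)
P2 drop T (Q beats it: A:10>5 B:12>3 C:11>4)
P1 drop A (B beats it: Q:11>9 R:11>3)
P1→{B,C} P2→{Q,R}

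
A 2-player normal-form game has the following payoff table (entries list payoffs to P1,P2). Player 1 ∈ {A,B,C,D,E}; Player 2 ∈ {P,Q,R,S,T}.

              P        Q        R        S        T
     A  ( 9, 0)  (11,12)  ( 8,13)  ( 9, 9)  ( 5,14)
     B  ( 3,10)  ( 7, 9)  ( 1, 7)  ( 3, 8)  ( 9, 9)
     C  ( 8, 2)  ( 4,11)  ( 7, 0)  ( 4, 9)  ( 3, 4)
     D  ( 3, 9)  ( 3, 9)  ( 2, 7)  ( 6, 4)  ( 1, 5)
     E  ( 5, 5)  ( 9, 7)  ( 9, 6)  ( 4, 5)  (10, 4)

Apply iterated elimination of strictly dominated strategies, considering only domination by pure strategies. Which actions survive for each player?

P1 drop B (E beats it: P:5>3 Q:9>7 R:9>1 S:4>3 T:10>9)
P1 drop C (A beats it: P:9>8 Q:11>4 R:8>7 S:9>4 T:5>3)
P1 drop D (A beats it: P:9>3 Q:11>3 R:8>2 S:9>6 T:5>1)
P2 drop P (Q beats it: A:12>0 E:7>5)
P2 drop S (Q beats it: A:12>9 E:7>5)
P1→{A,E} P2→{Q,R,T}

Survivors P1:{A,E} P2:{Q,R,T}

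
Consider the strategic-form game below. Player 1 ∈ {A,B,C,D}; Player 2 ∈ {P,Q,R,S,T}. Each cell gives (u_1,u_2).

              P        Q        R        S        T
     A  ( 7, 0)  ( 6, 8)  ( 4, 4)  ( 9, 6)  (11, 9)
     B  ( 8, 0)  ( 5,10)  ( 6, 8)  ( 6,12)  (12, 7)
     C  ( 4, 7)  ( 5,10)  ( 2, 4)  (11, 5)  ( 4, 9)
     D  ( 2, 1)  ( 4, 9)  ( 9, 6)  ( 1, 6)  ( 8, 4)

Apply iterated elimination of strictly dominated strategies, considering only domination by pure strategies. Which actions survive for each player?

P2 drop P (Q beats it: A:8>0 B:10>0 C:10>7 D:9>1)
P2 drop R (Q beats it: A:8>4 B:10>8 C:10>4 D:9>6)
P1 drop D (A beats it: Q:6>4 S:9>1 T:11>8)
P1→{A,B,C} P2→{Q,S,T}

Remaining: P1:{A,B,C} P2:{Q,S,T}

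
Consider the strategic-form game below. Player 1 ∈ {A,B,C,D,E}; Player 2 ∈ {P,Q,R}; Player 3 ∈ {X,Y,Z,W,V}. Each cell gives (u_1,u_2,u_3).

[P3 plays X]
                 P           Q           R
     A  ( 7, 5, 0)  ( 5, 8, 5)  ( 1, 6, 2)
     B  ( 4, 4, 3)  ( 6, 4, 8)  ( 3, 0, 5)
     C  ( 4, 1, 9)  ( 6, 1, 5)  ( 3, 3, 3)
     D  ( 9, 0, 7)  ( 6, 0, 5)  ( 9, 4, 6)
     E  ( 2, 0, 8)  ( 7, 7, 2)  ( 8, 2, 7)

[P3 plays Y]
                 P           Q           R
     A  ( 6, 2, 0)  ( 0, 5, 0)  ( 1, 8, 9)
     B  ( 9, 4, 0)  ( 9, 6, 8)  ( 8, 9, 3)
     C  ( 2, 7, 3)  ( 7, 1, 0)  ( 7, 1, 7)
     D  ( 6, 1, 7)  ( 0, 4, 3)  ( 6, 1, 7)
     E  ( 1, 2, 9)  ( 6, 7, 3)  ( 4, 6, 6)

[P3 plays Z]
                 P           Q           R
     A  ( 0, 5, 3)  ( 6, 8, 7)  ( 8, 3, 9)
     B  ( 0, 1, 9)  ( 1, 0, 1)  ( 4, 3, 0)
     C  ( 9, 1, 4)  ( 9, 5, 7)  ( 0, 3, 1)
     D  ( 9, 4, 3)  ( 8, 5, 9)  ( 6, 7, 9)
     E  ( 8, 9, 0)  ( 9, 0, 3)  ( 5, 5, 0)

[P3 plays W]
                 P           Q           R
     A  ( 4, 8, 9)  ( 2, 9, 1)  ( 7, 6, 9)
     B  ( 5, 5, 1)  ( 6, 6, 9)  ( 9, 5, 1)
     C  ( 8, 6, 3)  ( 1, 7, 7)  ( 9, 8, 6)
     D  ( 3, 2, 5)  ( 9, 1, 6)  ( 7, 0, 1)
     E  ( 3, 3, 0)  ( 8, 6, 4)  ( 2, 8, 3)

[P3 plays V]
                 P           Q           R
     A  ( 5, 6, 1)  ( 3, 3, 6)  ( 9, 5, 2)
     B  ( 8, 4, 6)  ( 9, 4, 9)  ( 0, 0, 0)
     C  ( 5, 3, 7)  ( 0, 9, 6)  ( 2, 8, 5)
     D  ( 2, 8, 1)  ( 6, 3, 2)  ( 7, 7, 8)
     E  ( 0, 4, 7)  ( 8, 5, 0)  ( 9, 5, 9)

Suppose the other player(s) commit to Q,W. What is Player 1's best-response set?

argmax u_1 = {D}

u_1(A vs Q,W) = 2
u_1(B vs Q,W) = 6
u_1(C vs Q,W) = 1
u_1(D vs Q,W) = 9
u_1(E vs Q,W) = 8
max payoff 9 at {D}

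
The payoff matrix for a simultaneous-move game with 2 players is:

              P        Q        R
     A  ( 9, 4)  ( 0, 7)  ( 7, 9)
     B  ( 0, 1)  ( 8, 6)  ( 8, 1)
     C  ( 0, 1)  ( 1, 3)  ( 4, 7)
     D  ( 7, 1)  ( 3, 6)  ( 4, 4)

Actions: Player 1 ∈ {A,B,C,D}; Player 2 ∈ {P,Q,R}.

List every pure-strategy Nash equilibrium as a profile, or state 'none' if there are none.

(A,P): not NE [P2→R gives 9>4]
(A,Q): not NE [P1→B gives 8>0; P2→R gives 9>7]
(A,R): not NE [P1→B gives 8>7]
(B,P): not NE [P1→A gives 9>0; P2→Q gives 6>1]
(B,Q): NE
(B,R): not NE [P2→Q gives 6>1]
(C,P): not NE [P1→A gives 9>0; P2→R gives 7>1]
(C,Q): not NE [P1→B gives 8>1; P2→R gives 7>3]
(C,R): not NE [P1→B gives 8>4]
(D,P): not NE [P1→A gives 9>7; P2→Q gives 6>1]
(D,Q): not NE [P1→B gives 8>3]
(D,R): not NE [P1→B gives 8>4; P2→Q gives 6>4]

NE set: (B,Q)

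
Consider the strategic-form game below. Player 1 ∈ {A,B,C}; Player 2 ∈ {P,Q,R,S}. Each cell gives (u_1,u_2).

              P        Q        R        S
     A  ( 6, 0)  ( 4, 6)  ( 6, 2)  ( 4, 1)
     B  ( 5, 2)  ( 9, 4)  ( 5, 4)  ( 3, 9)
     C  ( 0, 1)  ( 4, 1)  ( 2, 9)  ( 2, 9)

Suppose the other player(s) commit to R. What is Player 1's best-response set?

P1 best: {A}

u_1(A vs R) = 6
u_1(B vs R) = 5
u_1(C vs R) = 2
max payoff 6 at {A}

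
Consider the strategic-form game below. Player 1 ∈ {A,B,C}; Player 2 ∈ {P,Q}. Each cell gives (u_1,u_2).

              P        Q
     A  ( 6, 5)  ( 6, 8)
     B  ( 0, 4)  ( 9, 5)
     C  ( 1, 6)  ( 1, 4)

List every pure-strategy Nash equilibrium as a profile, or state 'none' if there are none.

(A,P): not NE [P2→Q gives 8>5]
(A,Q): not NE [P1→B gives 9>6]
(B,P): not NE [P1→A gives 6>0; P2→Q gives 5>4]
(B,Q): NE
(C,P): not NE [P1→A gives 6>1]
(C,Q): not NE [P1→B gives 9>1; P2→P gives 6>4]

NE set: (B,Q)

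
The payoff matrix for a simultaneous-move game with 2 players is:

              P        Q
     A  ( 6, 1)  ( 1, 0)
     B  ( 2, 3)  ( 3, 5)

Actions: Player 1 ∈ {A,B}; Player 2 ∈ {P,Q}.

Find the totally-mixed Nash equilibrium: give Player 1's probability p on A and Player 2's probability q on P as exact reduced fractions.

P1 indiff ⇒ q·6+(1-q)·1 = q·2+(1-q)·3 ⇒ q(4) = (1-q)(2) ⇒ q = 1/3
P2 indiff ⇒ p·1+(1-p)·3 = p·0+(1-p)·5 ⇒ p(1) = (1-p)(2) ⇒ p = 2/3

(p,q) = (2/3, 1/3)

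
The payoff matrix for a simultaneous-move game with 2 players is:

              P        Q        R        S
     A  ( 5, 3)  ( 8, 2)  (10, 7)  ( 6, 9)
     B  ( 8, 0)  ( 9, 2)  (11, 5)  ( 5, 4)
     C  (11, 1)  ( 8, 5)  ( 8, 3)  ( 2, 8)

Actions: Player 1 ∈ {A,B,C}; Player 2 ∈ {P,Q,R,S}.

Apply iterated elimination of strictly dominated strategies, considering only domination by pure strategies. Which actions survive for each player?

Remaining: P1:{A,B} P2:{R,S}

P2 drop P (R beats it: A:7>3 B:5>0 C:3>1)
P1 drop C (B beats it: Q:9>8 R:11>8 S:5>2)
P2 drop Q (R beats it: A:7>2 B:5>2)
P1→{A,B} P2→{R,S}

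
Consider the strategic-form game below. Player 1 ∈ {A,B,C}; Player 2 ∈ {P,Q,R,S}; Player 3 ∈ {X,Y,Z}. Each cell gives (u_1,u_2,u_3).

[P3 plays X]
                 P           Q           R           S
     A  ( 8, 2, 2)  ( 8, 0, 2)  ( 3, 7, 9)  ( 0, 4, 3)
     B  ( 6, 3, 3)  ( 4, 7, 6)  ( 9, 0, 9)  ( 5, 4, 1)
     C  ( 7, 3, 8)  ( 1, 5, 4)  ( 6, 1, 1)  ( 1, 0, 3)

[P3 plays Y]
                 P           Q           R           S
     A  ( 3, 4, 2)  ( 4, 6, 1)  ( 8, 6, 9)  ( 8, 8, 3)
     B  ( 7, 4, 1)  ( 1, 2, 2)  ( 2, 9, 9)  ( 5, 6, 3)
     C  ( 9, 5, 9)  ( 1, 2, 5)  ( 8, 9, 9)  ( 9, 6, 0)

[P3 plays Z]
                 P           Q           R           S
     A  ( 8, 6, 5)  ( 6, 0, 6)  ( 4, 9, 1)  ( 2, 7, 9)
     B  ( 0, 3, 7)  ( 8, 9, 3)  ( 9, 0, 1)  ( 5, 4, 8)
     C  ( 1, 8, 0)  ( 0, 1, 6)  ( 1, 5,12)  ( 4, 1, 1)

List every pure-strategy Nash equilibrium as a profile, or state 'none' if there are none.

Equilibria: none

(A,P,X): not NE [P2→R gives 7>2; P3→Z gives 5>2]
(A,P,Y): not NE [P1→C gives 9>3; P2→S gives 8>4; P3→Z gives 5>2]
(A,P,Z): not NE [P2→R gives 9>6]
(A,Q,X): not NE [P2→R gives 7>0; P3→Z gives 6>2]
(A,Q,Y): not NE [P2→S gives 8>6; P3→Z gives 6>1]
(A,Q,Z): not NE [P1→B gives 8>6; P2→R gives 9>0]
(A,R,X): not NE [P1→B gives 9>3]
(A,R,Y): not NE [P2→S gives 8>6]
(A,R,Z): not NE [P1→B gives 9>4; P3→Y gives 9>1]
(A,S,X): not NE [P1→B gives 5>0; P2→R gives 7>4; P3→Z gives 9>3]
(A,S,Y): not NE [P1→C gives 9>8; P3→Z gives 9>3]
(A,S,Z): not NE [P1→B gives 5>2; P2→R gives 9>7]
(B,P,X): not NE [P1→A gives 8>6; P2→Q gives 7>3; P3→Z gives 7>3]
(B,P,Y): not NE [P1→C gives 9>7; P2→R gives 9>4; P3→Z gives 7>1]
(B,P,Z): not NE [P1→A gives 8>0; P2→Q gives 9>3]
(B,Q,X): not NE [P1→A gives 8>4]
(B,Q,Y): not NE [P1→A gives 4>1; P2→R gives 9>2; P3→X gives 6>2]
(B,Q,Z): not NE [P3→X gives 6>3]
(B,R,X): not NE [P2→Q gives 7>0]
(B,R,Y): not NE [P1→C gives 8>2]
(B,R,Z): not NE [P2→Q gives 9>0; P3→Y gives 9>1]
(B,S,X): not NE [P2→Q gives 7>4; P3→Z gives 8>1]
(B,S,Y): not NE [P1→C gives 9>5; P2→R gives 9>6; P3→Z gives 8>3]
(B,S,Z): not NE [P2→Q gives 9>4]
(C,P,X): not NE [P1→A gives 8>7; P2→Q gives 5>3; P3→Y gives 9>8]
(C,P,Y): not NE [P2→R gives 9>5]
(C,P,Z): not NE [P1→A gives 8>1; P3→Y gives 9>0]
(C,Q,X): not NE [P1→A gives 8>1; P3→Z gives 6>4]
(C,Q,Y): not NE [P1→A gives 4>1; P2→R gives 9>2; P3→Z gives 6>5]
(C,Q,Z): not NE [P1→B gives 8>0; P2→P gives 8>1]
(C,R,X): not NE [P1→B gives 9>6; P2→Q gives 5>1; P3→Z gives 12>1]
(C,R,Y): not NE [P3→Z gives 12>9]
(C,R,Z): not NE [P1→B gives 9>1; P2→P gives 8>5]
(C,S,X): not NE [P1→B gives 5>1; P2→Q gives 5>0]
(C,S,Y): not NE [P2→R gives 9>6; P3→X gives 3>0]
(C,S,Z): not NE [P1→B gives 5>4; P2→P gives 8>1; P3→X gives 3>1]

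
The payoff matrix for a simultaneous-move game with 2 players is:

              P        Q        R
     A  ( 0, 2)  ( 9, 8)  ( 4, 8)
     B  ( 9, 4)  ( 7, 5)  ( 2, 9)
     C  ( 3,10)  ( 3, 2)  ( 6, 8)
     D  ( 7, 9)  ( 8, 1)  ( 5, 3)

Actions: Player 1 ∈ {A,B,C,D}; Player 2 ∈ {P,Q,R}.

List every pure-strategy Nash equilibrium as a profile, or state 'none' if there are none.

Nash profiles: (A,Q)

(A,P): not NE [P1→B gives 9>0; P2→R gives 8>2]
(A,Q): NE
(A,R): not NE [P1→C gives 6>4]
(B,P): not NE [P2→R gives 9>4]
(B,Q): not NE [P1→A gives 9>7; P2→R gives 9>5]
(B,R): not NE [P1→C gives 6>2]
(C,P): not NE [P1→B gives 9>3]
(C,Q): not NE [P1→A gives 9>3; P2→P gives 10>2]
(C,R): not NE [P2→P gives 10>8]
(D,P): not NE [P1→B gives 9>7]
(D,Q): not NE [P1→A gives 9>8; P2→P gives 9>1]
(D,R): not NE [P1→C gives 6>5; P2→P gives 9>3]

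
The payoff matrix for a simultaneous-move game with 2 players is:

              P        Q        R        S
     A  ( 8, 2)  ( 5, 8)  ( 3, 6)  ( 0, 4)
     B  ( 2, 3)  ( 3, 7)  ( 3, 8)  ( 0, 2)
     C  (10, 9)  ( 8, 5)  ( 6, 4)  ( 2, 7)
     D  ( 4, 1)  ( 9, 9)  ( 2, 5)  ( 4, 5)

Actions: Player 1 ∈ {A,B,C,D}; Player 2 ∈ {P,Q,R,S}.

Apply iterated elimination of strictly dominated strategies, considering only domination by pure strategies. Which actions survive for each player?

P1 drop A (C beats it: P:10>8 Q:8>5 R:6>3 S:2>0)
P1 drop B (C beats it: P:10>2 Q:8>3 R:6>3 S:2>0)
P2 drop R (Q beats it: C:5>4 D:9>5)
P1→{C,D} P2→{P,Q,S}

Survivors P1:{C,D} P2:{P,Q,S}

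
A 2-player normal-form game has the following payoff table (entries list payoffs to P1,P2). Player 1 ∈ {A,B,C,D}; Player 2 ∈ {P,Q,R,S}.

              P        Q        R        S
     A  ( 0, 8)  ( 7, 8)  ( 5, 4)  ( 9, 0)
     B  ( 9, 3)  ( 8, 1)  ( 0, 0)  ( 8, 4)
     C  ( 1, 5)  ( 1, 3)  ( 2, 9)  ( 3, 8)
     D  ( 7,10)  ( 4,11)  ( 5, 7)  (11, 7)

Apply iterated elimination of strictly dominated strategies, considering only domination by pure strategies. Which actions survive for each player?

P1 drop C (D beats it: P:7>1 Q:4>1 R:5>2 S:11>3)
P2 drop R (P beats it: A:8>4 B:3>0 D:10>7)
P1→{A,B,D} P2→{P,Q,S}

Survivors P1:{A,B,D} P2:{P,Q,S}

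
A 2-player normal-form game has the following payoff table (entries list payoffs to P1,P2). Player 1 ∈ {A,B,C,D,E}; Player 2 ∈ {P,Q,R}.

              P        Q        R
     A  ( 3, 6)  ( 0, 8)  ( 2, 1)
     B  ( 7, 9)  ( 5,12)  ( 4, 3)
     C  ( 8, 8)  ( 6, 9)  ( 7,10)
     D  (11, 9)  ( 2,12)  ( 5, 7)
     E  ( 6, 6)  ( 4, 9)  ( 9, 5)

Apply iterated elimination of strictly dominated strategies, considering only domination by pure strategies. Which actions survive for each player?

P1 drop A (B beats it: P:7>3 Q:5>0 R:4>2)
P1 drop B (C beats it: P:8>7 Q:6>5 R:7>4)
P2 drop P (Q beats it: C:9>8 D:12>9 E:9>6)
P1 drop D (C beats it: Q:6>2 R:7>5)
P1→{C,E} P2→{Q,R}

Survivors P1:{C,E} P2:{Q,R}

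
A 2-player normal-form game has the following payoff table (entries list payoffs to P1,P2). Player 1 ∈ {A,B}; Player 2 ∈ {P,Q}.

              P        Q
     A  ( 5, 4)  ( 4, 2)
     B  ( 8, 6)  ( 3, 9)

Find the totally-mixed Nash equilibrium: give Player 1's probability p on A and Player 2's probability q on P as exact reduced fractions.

P1 indiff ⇒ q·5+(1-q)·4 = q·8+(1-q)·3 ⇒ q(-3) = (1-q)(-1) ⇒ q = 1/4
P2 indiff ⇒ p·4+(1-p)·6 = p·2+(1-p)·9 ⇒ p(2) = (1-p)(3) ⇒ p = 3/5

P1 mixes 3/5 on A; P2 mixes 1/4 on P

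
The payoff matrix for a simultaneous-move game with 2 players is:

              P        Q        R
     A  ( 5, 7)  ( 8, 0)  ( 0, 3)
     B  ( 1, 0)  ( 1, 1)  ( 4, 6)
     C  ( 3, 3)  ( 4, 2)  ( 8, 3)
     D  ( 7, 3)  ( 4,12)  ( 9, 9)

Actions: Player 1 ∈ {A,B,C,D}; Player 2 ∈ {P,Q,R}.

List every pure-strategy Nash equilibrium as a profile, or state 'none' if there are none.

PSNE: ∅

(A,P): not NE [P1→D gives 7>5]
(A,Q): not NE [P2→P gives 7>0]
(A,R): not NE [P1→D gives 9>0; P2→P gives 7>3]
(B,P): not NE [P1→D gives 7>1; P2→R gives 6>0]
(B,Q): not NE [P1→A gives 8>1; P2→R gives 6>1]
(B,R): not NE [P1→D gives 9>4]
(C,P): not NE [P1→D gives 7>3]
(C,Q): not NE [P1→A gives 8>4; P2→R gives 3>2]
(C,R): not NE [P1→D gives 9>8]
(D,P): not NE [P2→Q gives 12>3]
(D,Q): not NE [P1→A gives 8>4]
(D,R): not NE [P2→Q gives 12>9]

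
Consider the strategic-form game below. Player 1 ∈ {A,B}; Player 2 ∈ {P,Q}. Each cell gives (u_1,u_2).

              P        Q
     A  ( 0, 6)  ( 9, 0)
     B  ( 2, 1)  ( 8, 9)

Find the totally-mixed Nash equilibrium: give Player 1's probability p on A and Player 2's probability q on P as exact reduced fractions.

(p,q) = (4/7, 1/3)

P1 indiff ⇒ q·0+(1-q)·9 = q·2+(1-q)·8 ⇒ q(-2) = (1-q)(-1) ⇒ q = 1/3
P2 indiff ⇒ p·6+(1-p)·1 = p·0+(1-p)·9 ⇒ p(6) = (1-p)(8) ⇒ p = 4/7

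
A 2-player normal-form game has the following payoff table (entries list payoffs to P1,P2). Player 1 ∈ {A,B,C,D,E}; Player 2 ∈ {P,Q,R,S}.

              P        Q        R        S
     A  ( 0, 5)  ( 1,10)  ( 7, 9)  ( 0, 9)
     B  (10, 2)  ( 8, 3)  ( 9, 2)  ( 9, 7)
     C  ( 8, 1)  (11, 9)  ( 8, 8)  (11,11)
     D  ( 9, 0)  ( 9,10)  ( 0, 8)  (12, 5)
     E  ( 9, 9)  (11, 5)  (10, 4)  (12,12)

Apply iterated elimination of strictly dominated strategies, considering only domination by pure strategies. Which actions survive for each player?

P1 drop A (B beats it: P:10>0 Q:8>1 R:9>7 S:9>0)
P2 drop P (S beats it: B:7>2 C:11>1 D:5>0 E:12>9)
P1 drop B (E beats it: Q:11>8 R:10>9 S:12>9)
P2 drop R (Q beats it: C:9>8 D:10>8 E:5>4)
P1→{C,D,E} P2→{Q,S}

IESDS → P1:{C,D,E} P2:{Q,S}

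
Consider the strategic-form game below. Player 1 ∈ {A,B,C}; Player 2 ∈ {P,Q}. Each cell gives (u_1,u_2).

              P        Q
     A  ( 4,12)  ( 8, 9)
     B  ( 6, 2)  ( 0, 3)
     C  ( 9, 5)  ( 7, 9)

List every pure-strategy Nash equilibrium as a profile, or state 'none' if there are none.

Equilibria: none

(A,P): not NE [P1→C gives 9>4]
(A,Q): not NE [P2→P gives 12>9]
(B,P): not NE [P1→C gives 9>6; P2→Q gives 3>2]
(B,Q): not NE [P1→A gives 8>0]
(C,P): not NE [P2→Q gives 9>5]
(C,Q): not NE [P1→A gives 8>7]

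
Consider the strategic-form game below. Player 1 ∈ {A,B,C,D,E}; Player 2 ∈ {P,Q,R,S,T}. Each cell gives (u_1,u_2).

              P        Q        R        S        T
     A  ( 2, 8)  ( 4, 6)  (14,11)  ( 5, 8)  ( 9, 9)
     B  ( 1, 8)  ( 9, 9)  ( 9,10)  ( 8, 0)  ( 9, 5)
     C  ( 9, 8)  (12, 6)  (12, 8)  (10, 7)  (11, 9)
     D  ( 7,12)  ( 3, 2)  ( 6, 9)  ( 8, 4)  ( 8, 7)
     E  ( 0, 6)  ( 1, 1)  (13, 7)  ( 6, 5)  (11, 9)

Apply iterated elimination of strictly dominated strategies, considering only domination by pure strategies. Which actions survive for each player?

Survivors P1:{A,C,E} P2:{R,T}

P1 drop B (C beats it: P:9>1 Q:12>9 R:12>9 S:10>8 T:11>9)
P1 drop D (C beats it: P:9>7 Q:12>3 R:12>6 S:10>8 T:11>8)
P2 drop P (T beats it: A:9>8 C:9>8 E:9>6)
P2 drop Q (R beats it: A:11>6 C:8>6 E:7>1)
P2 drop S (R beats it: A:11>8 C:8>7 E:7>5)
P1→{A,C,E} P2→{R,T}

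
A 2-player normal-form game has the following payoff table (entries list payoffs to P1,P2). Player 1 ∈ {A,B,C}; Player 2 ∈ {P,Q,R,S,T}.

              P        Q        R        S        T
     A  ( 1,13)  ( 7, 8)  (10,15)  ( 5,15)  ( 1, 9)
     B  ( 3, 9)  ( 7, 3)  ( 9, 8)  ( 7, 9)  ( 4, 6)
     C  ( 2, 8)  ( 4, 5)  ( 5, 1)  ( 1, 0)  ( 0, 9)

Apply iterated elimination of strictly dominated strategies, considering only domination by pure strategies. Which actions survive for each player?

P1 drop C (B beats it: P:3>2 Q:7>4 R:9>5 S:7>1 T:4>0)
P2 drop Q (P beats it: A:13>8 B:9>3)
P2 drop T (P beats it: A:13>9 B:9>6)
P1→{A,B} P2→{P,R,S}

IESDS → P1:{A,B} P2:{P,R,S}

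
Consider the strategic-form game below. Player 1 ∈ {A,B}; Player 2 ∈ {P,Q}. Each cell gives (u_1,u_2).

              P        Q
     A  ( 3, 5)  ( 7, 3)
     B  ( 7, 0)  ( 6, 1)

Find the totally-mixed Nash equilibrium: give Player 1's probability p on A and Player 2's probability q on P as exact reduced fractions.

P1 mixes 1/3 on A; P2 mixes 1/5 on P

P1 indiff ⇒ q·3+(1-q)·7 = q·7+(1-q)·6 ⇒ q(-4) = (1-q)(-1) ⇒ q = 1/5
P2 indiff ⇒ p·5+(1-p)·0 = p·3+(1-p)·1 ⇒ p(2) = (1-p)(1) ⇒ p = 1/3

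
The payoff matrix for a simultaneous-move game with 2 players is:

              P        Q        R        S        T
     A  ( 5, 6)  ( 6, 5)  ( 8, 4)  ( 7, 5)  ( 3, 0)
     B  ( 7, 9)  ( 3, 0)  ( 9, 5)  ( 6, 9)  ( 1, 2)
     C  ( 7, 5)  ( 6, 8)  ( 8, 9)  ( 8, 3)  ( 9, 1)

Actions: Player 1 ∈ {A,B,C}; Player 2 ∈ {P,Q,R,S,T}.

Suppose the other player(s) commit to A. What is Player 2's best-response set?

u_2(P vs A) = 6
u_2(Q vs A) = 5
u_2(R vs A) = 4
u_2(S vs A) = 5
u_2(T vs A) = 0
max payoff 6 at {P}

argmax u_2 = {P}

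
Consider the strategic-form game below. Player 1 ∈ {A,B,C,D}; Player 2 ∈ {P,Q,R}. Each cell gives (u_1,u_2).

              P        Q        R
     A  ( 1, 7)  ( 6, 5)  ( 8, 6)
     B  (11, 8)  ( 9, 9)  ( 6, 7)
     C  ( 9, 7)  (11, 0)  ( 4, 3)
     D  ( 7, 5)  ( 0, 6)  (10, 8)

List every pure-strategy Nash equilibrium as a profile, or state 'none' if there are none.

PSNE = {(D,R)}

(A,P): not NE [P1→B gives 11>1]
(A,Q): not NE [P1→C gives 11>6; P2→P gives 7>5]
(A,R): not NE [P1→D gives 10>8; P2→P gives 7>6]
(B,P): not NE [P2→Q gives 9>8]
(B,Q): not NE [P1→C gives 11>9]
(B,R): not NE [P1→D gives 10>6; P2→Q gives 9>7]
(C,P): not NE [P1→B gives 11>9]
(C,Q): not NE [P2→P gives 7>0]
(C,R): not NE [P1→D gives 10>4; P2→P gives 7>3]
(D,P): not NE [P1→B gives 11>7; P2→R gives 8>5]
(D,Q): not NE [P1→C gives 11>0; P2→R gives 8>6]
(D,R): NE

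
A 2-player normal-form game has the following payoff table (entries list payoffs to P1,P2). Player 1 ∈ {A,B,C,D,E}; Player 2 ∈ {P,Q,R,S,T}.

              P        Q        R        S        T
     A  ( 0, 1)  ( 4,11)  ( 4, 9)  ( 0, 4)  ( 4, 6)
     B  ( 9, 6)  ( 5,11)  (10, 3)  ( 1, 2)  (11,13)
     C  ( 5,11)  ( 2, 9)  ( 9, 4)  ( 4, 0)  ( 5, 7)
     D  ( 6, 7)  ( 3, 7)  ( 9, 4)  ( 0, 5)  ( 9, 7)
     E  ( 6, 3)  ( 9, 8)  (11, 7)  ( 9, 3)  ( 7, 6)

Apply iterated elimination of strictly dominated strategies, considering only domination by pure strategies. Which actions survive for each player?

P1 drop A (B beats it: P:9>0 Q:5>4 R:10>4 S:1>0 T:11>4)
P1 drop C (E beats it: P:6>5 Q:9>2 R:11>9 S:9>4 T:7>5)
P1 drop D (B beats it: P:9>6 Q:5>3 R:10>9 S:1>0 T:11>9)
P2 drop P (Q beats it: B:11>6 E:8>3)
P2 drop R (Q beats it: B:11>3 E:8>7)
P2 drop S (Q beats it: B:11>2 E:8>3)
P1→{B,E} P2→{Q,T}

IESDS → P1:{B,E} P2:{Q,T}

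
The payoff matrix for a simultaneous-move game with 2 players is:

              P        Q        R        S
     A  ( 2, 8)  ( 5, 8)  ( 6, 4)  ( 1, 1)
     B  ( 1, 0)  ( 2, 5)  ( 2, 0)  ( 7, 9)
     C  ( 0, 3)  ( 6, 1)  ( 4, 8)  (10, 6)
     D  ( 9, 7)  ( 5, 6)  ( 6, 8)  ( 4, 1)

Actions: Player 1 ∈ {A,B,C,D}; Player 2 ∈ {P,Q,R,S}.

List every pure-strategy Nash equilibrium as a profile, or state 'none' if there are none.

NE set: (D,R)

(A,P): not NE [P1→D gives 9>2]
(A,Q): not NE [P1→C gives 6>5]
(A,R): not NE [P2→Q gives 8>4]
(A,S): not NE [P1→C gives 10>1; P2→Q gives 8>1]
(B,P): not NE [P1→D gives 9>1; P2→S gives 9>0]
(B,Q): not NE [P1→C gives 6>2; P2→S gives 9>5]
(B,R): not NE [P1→D gives 6>2; P2→S gives 9>0]
(B,S): not NE [P1→C gives 10>7]
(C,P): not NE [P1→D gives 9>0; P2→R gives 8>3]
(C,Q): not NE [P2→R gives 8>1]
(C,R): not NE [P1→D gives 6>4]
(C,S): not NE [P2→R gives 8>6]
(D,P): not NE [P2→R gives 8>7]
(D,Q): not NE [P1→C gives 6>5; P2→R gives 8>6]
(D,R): NE
(D,S): not NE [P1→C gives 10>4; P2→R gives 8>1]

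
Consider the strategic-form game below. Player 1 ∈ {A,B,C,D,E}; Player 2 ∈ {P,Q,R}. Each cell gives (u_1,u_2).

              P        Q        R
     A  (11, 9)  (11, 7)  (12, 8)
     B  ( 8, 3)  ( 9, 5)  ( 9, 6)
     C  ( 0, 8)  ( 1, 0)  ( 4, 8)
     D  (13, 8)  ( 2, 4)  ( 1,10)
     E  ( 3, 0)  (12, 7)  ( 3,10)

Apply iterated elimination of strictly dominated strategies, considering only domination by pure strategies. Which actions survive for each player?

P1 drop B (A beats it: P:11>8 Q:11>9 R:12>9)
P1 drop C (A beats it: P:11>0 Q:11>1 R:12>4)
P2 drop Q (R beats it: A:8>7 D:10>4 E:10>7)
P1 drop E (A beats it: P:11>3 R:12>3)
P1→{A,D} P2→{P,R}

IESDS → P1:{A,D} P2:{P,R}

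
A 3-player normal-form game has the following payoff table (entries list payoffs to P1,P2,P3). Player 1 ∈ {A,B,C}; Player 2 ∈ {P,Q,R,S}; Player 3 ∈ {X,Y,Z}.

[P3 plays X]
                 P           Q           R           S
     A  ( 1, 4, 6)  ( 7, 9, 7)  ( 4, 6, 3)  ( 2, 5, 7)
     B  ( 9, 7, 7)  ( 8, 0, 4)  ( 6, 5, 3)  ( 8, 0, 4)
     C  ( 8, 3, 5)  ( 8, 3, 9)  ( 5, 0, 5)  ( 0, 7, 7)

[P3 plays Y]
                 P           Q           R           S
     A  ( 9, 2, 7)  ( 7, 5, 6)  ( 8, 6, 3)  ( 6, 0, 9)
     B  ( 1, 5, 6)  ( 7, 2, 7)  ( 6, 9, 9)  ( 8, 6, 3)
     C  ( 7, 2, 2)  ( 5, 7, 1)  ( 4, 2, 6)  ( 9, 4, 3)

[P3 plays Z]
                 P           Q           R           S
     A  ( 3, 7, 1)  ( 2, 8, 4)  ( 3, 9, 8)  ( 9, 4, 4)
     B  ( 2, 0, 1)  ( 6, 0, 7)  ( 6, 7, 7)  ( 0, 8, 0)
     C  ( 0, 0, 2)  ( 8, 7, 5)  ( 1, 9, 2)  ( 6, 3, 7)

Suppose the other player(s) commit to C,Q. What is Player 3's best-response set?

P3 best: {X}

u_3(X vs C,Q) = 9
u_3(Y vs C,Q) = 1
u_3(Z vs C,Q) = 5
max payoff 9 at {X}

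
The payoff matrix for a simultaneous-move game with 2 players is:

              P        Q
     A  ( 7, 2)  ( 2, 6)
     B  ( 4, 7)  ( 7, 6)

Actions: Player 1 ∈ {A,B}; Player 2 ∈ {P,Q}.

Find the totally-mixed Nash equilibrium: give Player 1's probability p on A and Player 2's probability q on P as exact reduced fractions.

p=1/5, q=5/8

P1 indiff ⇒ q·7+(1-q)·2 = q·4+(1-q)·7 ⇒ q(3) = (1-q)(5) ⇒ q = 5/8
P2 indiff ⇒ p·2+(1-p)·7 = p·6+(1-p)·6 ⇒ p(-4) = (1-p)(-1) ⇒ p = 1/5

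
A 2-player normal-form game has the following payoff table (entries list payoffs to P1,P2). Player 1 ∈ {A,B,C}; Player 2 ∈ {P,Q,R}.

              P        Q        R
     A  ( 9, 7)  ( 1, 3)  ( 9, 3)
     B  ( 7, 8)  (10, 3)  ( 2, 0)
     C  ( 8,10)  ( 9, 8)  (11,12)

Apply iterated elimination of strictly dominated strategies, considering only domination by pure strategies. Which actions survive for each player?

P2 drop Q (P beats it: A:7>3 B:8>3 C:10>8)
P1 drop B (A beats it: P:9>7 R:9>2)
P1→{A,C} P2→{P,R}

Remaining: P1:{A,C} P2:{P,R}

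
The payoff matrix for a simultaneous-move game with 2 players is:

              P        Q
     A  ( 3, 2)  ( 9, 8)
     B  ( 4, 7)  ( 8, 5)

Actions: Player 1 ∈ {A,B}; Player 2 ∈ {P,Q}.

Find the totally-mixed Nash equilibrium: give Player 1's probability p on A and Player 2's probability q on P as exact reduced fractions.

(p,q) = (1/4, 1/2)

P1 indiff ⇒ q·3+(1-q)·9 = q·4+(1-q)·8 ⇒ q(-1) = (1-q)(-1) ⇒ q = 1/2
P2 indiff ⇒ p·2+(1-p)·7 = p·8+(1-p)·5 ⇒ p(-6) = (1-p)(-2) ⇒ p = 1/4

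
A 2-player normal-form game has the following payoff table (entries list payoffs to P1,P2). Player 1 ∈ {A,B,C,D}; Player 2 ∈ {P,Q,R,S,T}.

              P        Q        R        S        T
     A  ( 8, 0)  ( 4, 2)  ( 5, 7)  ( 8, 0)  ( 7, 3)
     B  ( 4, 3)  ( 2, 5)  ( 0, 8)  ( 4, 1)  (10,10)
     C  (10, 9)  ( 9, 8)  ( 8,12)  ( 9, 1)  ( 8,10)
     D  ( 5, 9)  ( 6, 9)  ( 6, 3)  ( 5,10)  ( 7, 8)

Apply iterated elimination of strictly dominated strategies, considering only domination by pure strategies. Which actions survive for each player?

IESDS → P1:{B,C} P2:{R,T}

P1 drop A (C beats it: P:10>8 Q:9>4 R:8>5 S:9>8 T:8>7)
P1 drop D (C beats it: P:10>5 Q:9>6 R:8>6 S:9>5 T:8>7)
P2 drop P (R beats it: B:8>3 C:12>9)
P2 drop Q (R beats it: B:8>5 C:12>8)
P2 drop S (R beats it: B:8>1 C:12>1)
P1→{B,C} P2→{R,T}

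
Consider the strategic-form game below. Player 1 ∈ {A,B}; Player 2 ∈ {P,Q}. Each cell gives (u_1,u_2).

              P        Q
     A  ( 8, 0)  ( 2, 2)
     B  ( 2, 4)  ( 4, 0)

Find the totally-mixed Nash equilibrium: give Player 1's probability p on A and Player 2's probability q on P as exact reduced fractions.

P1 indiff ⇒ q·8+(1-q)·2 = q·2+(1-q)·4 ⇒ q(6) = (1-q)(2) ⇒ q = 1/4
P2 indiff ⇒ p·0+(1-p)·4 = p·2+(1-p)·0 ⇒ p(-2) = (1-p)(-4) ⇒ p = 2/3

(p,q) = (2/3, 1/4)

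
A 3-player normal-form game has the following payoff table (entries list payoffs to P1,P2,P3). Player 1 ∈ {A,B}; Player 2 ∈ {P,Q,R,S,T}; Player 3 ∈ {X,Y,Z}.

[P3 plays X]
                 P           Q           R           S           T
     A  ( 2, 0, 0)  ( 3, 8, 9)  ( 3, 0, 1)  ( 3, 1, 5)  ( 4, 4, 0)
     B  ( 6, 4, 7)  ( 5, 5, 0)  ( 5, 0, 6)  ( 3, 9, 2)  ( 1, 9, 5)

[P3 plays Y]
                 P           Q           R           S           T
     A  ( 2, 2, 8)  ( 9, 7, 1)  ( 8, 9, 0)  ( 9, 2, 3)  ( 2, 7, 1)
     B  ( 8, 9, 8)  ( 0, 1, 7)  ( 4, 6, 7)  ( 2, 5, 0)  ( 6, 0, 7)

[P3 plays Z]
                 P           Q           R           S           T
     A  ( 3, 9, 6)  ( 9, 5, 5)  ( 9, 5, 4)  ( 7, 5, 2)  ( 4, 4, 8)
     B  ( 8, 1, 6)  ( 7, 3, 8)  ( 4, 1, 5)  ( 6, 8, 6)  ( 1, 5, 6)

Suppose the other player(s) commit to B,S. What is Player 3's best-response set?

BR_3 = {Z}

u_3(X vs B,S) = 2
u_3(Y vs B,S) = 0
u_3(Z vs B,S) = 6
max payoff 6 at {Z}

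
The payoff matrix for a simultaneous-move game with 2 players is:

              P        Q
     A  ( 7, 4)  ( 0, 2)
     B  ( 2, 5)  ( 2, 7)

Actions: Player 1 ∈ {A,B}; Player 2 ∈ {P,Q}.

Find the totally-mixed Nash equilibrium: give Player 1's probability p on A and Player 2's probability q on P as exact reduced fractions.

p=1/2, q=2/7

P1 indiff ⇒ q·7+(1-q)·0 = q·2+(1-q)·2 ⇒ q(5) = (1-q)(2) ⇒ q = 2/7
P2 indiff ⇒ p·4+(1-p)·5 = p·2+(1-p)·7 ⇒ p(2) = (1-p)(2) ⇒ p = 1/2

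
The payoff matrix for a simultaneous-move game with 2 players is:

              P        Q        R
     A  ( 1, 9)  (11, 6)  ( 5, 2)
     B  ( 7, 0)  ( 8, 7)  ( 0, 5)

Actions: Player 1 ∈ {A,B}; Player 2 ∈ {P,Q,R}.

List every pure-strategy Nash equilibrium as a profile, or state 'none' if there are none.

PSNE: ∅

(A,P): not NE [P1→B gives 7>1]
(A,Q): not NE [P2→P gives 9>6]
(A,R): not NE [P2→P gives 9>2]
(B,P): not NE [P2→Q gives 7>0]
(B,Q): not NE [P1→A gives 11>8]
(B,R): not NE [P1→A gives 5>0; P2→Q gives 7>5]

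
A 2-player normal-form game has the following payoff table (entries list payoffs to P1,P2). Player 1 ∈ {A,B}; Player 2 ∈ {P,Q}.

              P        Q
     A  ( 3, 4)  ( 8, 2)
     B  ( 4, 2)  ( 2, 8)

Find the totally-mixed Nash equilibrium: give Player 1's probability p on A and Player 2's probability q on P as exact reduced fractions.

P1 indiff ⇒ q·3+(1-q)·8 = q·4+(1-q)·2 ⇒ q(-1) = (1-q)(-6) ⇒ q = 6/7
P2 indiff ⇒ p·4+(1-p)·2 = p·2+(1-p)·8 ⇒ p(2) = (1-p)(6) ⇒ p = 3/4

p=3/4, q=6/7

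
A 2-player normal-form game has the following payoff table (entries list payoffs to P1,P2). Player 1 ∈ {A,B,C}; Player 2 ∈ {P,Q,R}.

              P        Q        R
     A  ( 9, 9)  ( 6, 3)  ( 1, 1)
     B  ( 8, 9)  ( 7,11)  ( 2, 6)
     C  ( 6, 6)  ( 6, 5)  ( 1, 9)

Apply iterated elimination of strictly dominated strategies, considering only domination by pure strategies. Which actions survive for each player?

P1 drop C (B beats it: P:8>6 Q:7>6 R:2>1)
P2 drop R (P beats it: A:9>1 B:9>6)
P1→{A,B} P2→{P,Q}

Remaining: P1:{A,B} P2:{P,Q}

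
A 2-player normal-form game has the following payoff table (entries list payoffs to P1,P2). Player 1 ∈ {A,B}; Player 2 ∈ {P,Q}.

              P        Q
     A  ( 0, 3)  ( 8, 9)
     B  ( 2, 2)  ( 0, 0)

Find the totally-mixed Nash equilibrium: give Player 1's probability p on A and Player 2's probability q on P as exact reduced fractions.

p=1/4, q=4/5

P1 indiff ⇒ q·0+(1-q)·8 = q·2+(1-q)·0 ⇒ q(-2) = (1-q)(-8) ⇒ q = 4/5
P2 indiff ⇒ p·3+(1-p)·2 = p·9+(1-p)·0 ⇒ p(-6) = (1-p)(-2) ⇒ p = 1/4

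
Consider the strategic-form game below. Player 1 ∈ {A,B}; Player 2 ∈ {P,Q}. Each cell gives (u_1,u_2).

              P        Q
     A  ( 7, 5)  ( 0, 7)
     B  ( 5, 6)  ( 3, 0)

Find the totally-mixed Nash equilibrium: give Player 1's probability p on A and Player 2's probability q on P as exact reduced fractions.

P1 indiff ⇒ q·7+(1-q)·0 = q·5+(1-q)·3 ⇒ q(2) = (1-q)(3) ⇒ q = 3/5
P2 indiff ⇒ p·5+(1-p)·6 = p·7+(1-p)·0 ⇒ p(-2) = (1-p)(-6) ⇒ p = 3/4

p=3/4, q=3/5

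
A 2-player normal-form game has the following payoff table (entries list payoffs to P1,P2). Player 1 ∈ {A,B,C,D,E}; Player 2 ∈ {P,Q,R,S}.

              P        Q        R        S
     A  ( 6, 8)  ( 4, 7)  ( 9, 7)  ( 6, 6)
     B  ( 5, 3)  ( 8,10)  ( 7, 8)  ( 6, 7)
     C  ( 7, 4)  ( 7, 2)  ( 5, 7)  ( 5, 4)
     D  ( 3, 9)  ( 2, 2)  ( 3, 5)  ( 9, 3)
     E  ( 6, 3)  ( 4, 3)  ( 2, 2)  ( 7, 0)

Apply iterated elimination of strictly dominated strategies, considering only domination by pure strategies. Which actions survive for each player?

P2 drop S (R beats it: A:7>6 B:8>7 C:7>4 D:5>3 E:2>0)
P1 drop D (A beats it: P:6>3 Q:4>2 R:9>3)
P1 drop E (C beats it: P:7>6 Q:7>4 R:5>2)
P1→{A,B,C} P2→{P,Q,R}

IESDS → P1:{A,B,C} P2:{P,Q,R}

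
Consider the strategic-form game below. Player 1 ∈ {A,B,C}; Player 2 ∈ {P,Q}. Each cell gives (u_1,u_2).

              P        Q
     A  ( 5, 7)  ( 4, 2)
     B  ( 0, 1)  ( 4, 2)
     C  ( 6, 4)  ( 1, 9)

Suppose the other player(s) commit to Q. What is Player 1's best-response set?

u_1(A vs Q) = 4
u_1(B vs Q) = 4
u_1(C vs Q) = 1
max payoff 4 at {A,B}

argmax u_1 = {A,B}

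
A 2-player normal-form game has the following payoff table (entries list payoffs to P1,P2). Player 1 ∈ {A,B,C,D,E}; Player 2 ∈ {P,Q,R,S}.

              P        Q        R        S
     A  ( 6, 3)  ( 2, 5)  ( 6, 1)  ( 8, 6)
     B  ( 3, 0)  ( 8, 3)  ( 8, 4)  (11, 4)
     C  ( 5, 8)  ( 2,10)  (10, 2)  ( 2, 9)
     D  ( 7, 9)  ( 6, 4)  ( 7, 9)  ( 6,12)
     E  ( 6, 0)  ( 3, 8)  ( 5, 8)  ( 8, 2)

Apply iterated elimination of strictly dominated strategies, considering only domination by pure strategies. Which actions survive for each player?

IESDS → P1:{B,C} P2:{Q,R,S}

P2 drop P (S beats it: A:6>3 B:4>0 C:9>8 D:12>9 E:2>0)
P1 drop A (B beats it: Q:8>2 R:8>6 S:11>8)
P1 drop D (B beats it: Q:8>6 R:8>7 S:11>6)
P1 drop E (B beats it: Q:8>3 R:8>5 S:11>8)
P1→{B,C} P2→{Q,R,S}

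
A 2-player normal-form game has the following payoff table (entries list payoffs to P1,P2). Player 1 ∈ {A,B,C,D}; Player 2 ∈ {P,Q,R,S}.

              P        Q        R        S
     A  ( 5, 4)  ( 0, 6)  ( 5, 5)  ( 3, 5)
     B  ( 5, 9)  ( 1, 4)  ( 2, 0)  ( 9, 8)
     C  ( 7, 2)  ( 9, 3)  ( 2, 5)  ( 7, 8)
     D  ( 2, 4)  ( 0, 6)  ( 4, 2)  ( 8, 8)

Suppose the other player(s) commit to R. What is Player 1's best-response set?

u_1(A vs R) = 5
u_1(B vs R) = 2
u_1(C vs R) = 2
u_1(D vs R) = 4
max payoff 5 at {A}

P1 best: {A}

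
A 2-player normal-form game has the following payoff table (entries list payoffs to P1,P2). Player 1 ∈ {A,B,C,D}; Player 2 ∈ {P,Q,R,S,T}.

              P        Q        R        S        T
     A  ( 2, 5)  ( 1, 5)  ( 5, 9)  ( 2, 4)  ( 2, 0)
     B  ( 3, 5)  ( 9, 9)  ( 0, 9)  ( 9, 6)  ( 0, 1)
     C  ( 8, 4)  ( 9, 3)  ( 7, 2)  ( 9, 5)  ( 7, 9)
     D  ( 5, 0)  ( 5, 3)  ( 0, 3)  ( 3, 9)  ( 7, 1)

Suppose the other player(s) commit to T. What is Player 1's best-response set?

u_1(A vs T) = 2
u_1(B vs T) = 0
u_1(C vs T) = 7
u_1(D vs T) = 7
max payoff 7 at {C,D}

argmax u_1 = {C,D}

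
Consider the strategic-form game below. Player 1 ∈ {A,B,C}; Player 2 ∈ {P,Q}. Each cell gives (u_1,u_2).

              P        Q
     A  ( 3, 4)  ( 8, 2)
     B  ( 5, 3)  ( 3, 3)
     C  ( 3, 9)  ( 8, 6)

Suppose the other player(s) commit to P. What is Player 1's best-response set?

u_1(A vs P) = 3
u_1(B vs P) = 5
u_1(C vs P) = 3
max payoff 5 at {B}

P1 best: {B}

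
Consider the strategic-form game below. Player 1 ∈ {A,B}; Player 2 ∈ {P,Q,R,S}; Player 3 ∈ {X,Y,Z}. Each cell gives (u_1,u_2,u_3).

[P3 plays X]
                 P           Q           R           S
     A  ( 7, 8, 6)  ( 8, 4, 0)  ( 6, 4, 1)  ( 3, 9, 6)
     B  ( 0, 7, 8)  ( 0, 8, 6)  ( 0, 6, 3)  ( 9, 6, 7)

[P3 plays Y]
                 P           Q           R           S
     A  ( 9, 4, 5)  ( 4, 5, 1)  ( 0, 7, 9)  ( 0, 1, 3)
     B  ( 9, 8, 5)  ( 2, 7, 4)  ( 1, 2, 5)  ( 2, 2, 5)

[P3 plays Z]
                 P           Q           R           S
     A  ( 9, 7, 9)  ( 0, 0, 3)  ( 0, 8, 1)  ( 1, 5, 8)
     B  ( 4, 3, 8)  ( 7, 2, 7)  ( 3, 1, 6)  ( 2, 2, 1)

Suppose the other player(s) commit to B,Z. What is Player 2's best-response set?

BR_2 = {P}

u_2(P vs B,Z) = 3
u_2(Q vs B,Z) = 2
u_2(R vs B,Z) = 1
u_2(S vs B,Z) = 2
max payoff 3 at {P}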